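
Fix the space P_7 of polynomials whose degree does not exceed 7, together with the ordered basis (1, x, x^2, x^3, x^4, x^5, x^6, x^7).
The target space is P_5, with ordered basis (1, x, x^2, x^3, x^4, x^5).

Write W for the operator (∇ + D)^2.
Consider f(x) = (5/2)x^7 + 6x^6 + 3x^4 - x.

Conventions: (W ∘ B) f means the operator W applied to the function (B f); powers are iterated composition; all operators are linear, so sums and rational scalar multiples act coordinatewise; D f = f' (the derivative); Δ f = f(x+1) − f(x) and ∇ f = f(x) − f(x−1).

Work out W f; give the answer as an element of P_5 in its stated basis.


∇ f = (35/2)x^6 - (33/2)x^5 - (5/2)x^4 + (89/2)x^3 - (111/2)x^2 + (61/2)x - 15/2
D f = (35/2)x^6 + 36x^5 + 12x^3 - 1
(∇ + D) f = 35x^6 + (39/2)x^5 - (5/2)x^4 + (113/2)x^3 - (111/2)x^2 + (61/2)x - 17/2
∇ (∇ + D) f = 210x^5 - (855/2)x^4 + 495x^3 - (291/2)x^2 - 178x + 259/2
D (∇ + D) f = 210x^5 + (195/2)x^4 - 10x^3 + (339/2)x^2 - 111x + 61/2
(∇ + D) (∇ + D) f = 420x^5 - 330x^4 + 485x^3 + 24x^2 - 289x + 160

the image equals g(x) = 420x^5 - 330x^4 + 485x^3 + 24x^2 - 289x + 160


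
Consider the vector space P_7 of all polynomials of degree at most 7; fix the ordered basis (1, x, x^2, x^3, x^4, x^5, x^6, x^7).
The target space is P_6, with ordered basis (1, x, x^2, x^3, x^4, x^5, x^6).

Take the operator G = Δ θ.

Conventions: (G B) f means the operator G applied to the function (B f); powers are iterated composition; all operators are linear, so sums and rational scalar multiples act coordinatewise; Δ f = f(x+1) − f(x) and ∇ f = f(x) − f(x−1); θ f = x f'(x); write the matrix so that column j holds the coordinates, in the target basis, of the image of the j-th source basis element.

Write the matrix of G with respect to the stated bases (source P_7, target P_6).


the matrix is [[0, 1, 2, 3, 4, 5, 6, 7]; [0, 0, 4, 9, 16, 25, 36, 49]; [0, 0, 0, 9, 24, 50, 90, 147]; [0, 0, 0, 0, 16, 50, 120, 245]; [0, 0, 0, 0, 0, 25, 90, 245]; [0, 0, 0, 0, 0, 0, 36, 147]; [0, 0, 0, 0, 0, 0, 0, 49]] (rows listed top to bottom)

image of 1: 0
image of x: 1
image of x^2: 4x + 2
image of x^3: 9x^2 + 9x + 3
image of x^4: 16x^3 + 24x^2 + 16x + 4
image of x^5: 25x^4 + 50x^3 + 50x^2 + 25x + 5
image of x^6: 36x^5 + 90x^4 + 120x^3 + 90x^2 + 36x + 6
image of x^7: 49x^6 + 147x^5 + 245x^4 + 245x^3 + 147x^2 + 49x + 7
each image's coordinates form column j of the matrix


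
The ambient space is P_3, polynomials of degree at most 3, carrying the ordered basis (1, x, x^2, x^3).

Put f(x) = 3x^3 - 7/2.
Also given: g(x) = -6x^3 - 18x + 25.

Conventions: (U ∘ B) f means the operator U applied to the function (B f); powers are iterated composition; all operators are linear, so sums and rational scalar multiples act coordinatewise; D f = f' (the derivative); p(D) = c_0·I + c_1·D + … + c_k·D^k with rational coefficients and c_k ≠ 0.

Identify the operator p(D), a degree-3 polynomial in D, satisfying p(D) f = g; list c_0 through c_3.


p(D) = -2·I − D^2 + D^3, i.e. c_0 = -2, c_1 = 0, c_2 = -1, c_3 = 1

D^0 f = 3x^3 - 7/2
D^1 f = 9x^2
D^2 f = 18x
D^3 f = 18
matching coefficients of g against c_0 f + c_1 Df + … from the top degree down determines the c_i
solution: c_0 = -2, c_1 = 0, c_2 = -1, c_3 = 1


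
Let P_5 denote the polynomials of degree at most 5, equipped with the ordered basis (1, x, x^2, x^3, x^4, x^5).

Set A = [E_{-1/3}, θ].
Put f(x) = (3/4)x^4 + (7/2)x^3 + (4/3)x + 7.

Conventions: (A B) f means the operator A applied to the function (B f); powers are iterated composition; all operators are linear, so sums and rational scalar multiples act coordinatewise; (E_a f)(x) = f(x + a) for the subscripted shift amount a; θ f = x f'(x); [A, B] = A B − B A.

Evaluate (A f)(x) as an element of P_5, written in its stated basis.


θ f = 3x^4 + (21/2)x^3 + (4/3)x
E_{-1/3} θ f = 3x^4 + (13/2)x^3 - (17/2)x^2 + (79/18)x - 43/54
E_{-1/3} f = (3/4)x^4 + (5/2)x^3 - 3x^2 + (43/18)x + 695/108
θ E_{-1/3} f = 3x^4 + (15/2)x^3 - 6x^2 + (43/18)x
[E_{-1/3}, θ] f = -x^3 - (5/2)x^2 + 2x - 43/54

g(x) = -x^3 - (5/2)x^2 + 2x - 43/54


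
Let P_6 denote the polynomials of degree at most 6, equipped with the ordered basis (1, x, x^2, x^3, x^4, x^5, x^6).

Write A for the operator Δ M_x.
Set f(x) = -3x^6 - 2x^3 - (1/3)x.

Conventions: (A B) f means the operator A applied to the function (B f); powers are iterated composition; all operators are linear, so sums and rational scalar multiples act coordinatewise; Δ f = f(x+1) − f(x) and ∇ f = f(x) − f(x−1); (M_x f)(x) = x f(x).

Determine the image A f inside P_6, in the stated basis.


the image equals g(x) = -21x^6 - 63x^5 - 105x^4 - 113x^3 - 75x^2 - (89/3)x - 16/3

M_x f = -3x^7 - 2x^4 - (1/3)x^2
Δ M_x f = -21x^6 - 63x^5 - 105x^4 - 113x^3 - 75x^2 - (89/3)x - 16/3


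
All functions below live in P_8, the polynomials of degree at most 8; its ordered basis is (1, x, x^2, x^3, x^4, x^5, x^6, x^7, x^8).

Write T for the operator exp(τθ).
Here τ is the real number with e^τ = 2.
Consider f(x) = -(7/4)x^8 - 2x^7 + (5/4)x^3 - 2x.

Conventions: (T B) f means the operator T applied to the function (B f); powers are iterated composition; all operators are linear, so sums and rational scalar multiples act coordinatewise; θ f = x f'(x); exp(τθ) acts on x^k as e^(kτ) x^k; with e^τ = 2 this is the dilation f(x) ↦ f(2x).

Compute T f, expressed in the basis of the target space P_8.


g(x) = -448x^8 - 256x^7 + 10x^3 - 4x

exp(τθ) x^k = e^(kτ) x^k; with e^τ = 2 this sends x^k to 2^k x^k
x ↦ 2 x
x^3 ↦ 8 x^3
x^7 ↦ 128 x^7
x^8 ↦ 256 x^8
applying this coordinatewise to f: exp(τθ) f = -448x^8 - 256x^7 + 10x^3 - 4x


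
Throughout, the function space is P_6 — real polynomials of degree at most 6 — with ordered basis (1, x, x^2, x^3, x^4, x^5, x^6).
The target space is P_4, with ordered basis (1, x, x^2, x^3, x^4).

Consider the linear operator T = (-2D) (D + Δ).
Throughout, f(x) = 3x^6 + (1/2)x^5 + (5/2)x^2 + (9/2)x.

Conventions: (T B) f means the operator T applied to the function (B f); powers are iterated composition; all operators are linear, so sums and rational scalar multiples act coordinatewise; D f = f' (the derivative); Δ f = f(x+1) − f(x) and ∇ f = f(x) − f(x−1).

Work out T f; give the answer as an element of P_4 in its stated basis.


D f = 18x^5 + (5/2)x^4 + 5x + 9/2
Δ f = 18x^5 + (95/2)x^4 + 65x^3 + 50x^2 + (51/2)x + 21/2
(D + Δ) f = 36x^5 + 50x^4 + 65x^3 + 50x^2 + (61/2)x + 15
D (D + Δ) f = 180x^4 + 200x^3 + 195x^2 + 100x + 61/2
(-2D) (D + Δ) f = -360x^4 - 400x^3 - 390x^2 - 200x - 61

g(x) = -360x^4 - 400x^3 - 390x^2 - 200x - 61


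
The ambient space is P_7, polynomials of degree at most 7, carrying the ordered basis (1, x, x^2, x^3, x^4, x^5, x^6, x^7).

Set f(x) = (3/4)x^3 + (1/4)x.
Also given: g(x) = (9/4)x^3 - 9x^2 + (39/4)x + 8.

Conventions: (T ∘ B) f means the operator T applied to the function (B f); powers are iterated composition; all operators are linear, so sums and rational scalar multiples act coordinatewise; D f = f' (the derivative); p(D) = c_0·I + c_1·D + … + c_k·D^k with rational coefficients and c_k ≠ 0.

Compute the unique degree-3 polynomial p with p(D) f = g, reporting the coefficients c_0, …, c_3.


D^0 f = (3/4)x^3 + (1/4)x
D^1 f = (9/4)x^2 + 1/4
D^2 f = (9/2)x
D^3 f = 9/2
matching coefficients of g against c_0 f + c_1 Df + … from the top degree down determines the c_i
solution: c_0 = 3, c_1 = -4, c_2 = 2, c_3 = 2

p(D) = 3·I − 4·D + 2·D^2 + 2·D^3, i.e. c_0 = 3, c_1 = -4, c_2 = 2, c_3 = 2


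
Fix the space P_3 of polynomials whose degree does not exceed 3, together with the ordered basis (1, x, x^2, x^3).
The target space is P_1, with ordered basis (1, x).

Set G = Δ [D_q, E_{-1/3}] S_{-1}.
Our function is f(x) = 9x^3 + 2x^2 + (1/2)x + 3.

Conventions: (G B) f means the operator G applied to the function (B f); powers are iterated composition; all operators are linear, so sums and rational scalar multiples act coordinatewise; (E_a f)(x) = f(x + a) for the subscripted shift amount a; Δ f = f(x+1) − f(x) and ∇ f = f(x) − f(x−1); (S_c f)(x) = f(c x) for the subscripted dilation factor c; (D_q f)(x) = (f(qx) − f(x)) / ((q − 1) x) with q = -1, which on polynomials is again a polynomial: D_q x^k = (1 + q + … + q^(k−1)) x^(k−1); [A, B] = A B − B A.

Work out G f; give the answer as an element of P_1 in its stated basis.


S_{-1} f = -9x^3 + 2x^2 - (1/2)x + 3
E_{-1/3} S_{-1} f = -9x^3 + 11x^2 - (29/6)x + 67/18
D_q E_{-1/3} S_{-1} f = -9x^2 - 29/6
D_q S_{-1} f = -9x^2 - 1/2
E_{-1/3} D_q S_{-1} f = -9x^2 + 6x - 3/2
[D_q, E_{-1/3}] S_{-1} f = -6x - 10/3
Δ [D_q, E_{-1/3}] S_{-1} f = -6

the image equals g(x) = -6


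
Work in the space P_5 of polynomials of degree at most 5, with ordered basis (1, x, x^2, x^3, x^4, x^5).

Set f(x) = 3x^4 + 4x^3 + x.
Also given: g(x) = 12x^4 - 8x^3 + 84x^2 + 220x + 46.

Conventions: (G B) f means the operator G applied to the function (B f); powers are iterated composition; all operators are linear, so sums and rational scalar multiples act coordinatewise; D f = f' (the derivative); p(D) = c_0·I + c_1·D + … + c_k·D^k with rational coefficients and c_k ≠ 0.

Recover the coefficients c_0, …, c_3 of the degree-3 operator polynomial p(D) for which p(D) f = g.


D^0 f = 3x^4 + 4x^3 + x
D^1 f = 12x^3 + 12x^2 + 1
D^2 f = 36x^2 + 24x
D^3 f = 72x + 24
matching coefficients of g against c_0 f + c_1 Df + … from the top degree down determines the c_i
solution: c_0 = 4, c_1 = -2, c_2 = 3, c_3 = 2

p(D) = 4·I − 2·D + 3·D^2 + 2·D^3, i.e. c_0 = 4, c_1 = -2, c_2 = 3, c_3 = 2


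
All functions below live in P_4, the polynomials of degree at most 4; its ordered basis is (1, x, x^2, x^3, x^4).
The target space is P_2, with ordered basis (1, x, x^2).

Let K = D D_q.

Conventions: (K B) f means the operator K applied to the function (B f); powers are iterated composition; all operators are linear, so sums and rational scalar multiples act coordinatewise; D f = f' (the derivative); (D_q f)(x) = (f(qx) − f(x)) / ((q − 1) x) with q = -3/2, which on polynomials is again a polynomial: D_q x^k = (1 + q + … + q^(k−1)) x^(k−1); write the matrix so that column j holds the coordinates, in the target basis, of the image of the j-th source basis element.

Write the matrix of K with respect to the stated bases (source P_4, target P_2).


the matrix is [[0, 0, -1/2, 0, 0]; [0, 0, 0, 7/2, 0]; [0, 0, 0, 0, -39/8]] (rows listed top to bottom)

image of 1: 0
image of x: 0
image of x^2: -1/2
image of x^3: (7/2)x
image of x^4: -(39/8)x^2
each image's coordinates form column j of the matrix


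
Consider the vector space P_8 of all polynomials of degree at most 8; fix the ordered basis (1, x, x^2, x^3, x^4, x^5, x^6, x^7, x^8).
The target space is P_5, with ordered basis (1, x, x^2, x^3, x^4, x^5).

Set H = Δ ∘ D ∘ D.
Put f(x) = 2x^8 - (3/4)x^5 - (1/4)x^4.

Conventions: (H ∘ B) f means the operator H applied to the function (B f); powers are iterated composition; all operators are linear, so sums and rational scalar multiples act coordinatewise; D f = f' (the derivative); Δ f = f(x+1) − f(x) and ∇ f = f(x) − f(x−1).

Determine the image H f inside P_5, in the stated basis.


D f = 16x^7 - (15/4)x^4 - x^3
D D f = 112x^6 - 15x^3 - 3x^2
Δ D D f = 672x^5 + 1680x^4 + 2240x^3 + 1635x^2 + 621x + 94

g(x) = 672x^5 + 1680x^4 + 2240x^3 + 1635x^2 + 621x + 94


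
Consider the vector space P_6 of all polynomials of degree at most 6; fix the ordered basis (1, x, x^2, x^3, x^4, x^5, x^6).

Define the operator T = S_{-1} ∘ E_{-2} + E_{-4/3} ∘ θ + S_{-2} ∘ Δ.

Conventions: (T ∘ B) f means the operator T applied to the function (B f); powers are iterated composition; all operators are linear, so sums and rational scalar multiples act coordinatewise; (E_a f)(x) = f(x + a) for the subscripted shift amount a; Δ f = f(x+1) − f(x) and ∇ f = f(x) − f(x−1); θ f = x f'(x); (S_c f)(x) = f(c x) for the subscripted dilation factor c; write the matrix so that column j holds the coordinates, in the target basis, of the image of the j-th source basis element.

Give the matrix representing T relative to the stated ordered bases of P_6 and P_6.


image of 1: 1
image of x: -7/3
image of x^2: 3x^2 - (16/3)x + 77/9
image of x^3: 2x^3 - 6x^2 - 2x - 127/9
image of x^4: 5x^4 - (136/3)x^3 + (272/3)x^2 - (376/27)x + 2401/81
image of x^5: 4x^5 + (110/3)x^4 - (280/9)x^3 - (4280/27)x^2 - (890/81)x - 12653/243
image of x^6: 7x^6 - 228x^5 + 460x^4 - (2560/9)x^3 + (5260/9)x^2 + (764/27)x + 23987/243
each image's coordinates form column j of the matrix

the matrix is [[1, -7/3, 77/9, -127/9, 2401/81, -12653/243, 23987/243]; [0, 0, -16/3, -2, -376/27, -890/81, 764/27]; [0, 0, 3, -6, 272/3, -4280/27, 5260/9]; [0, 0, 0, 2, -136/3, -280/9, -2560/9]; [0, 0, 0, 0, 5, 110/3, 460]; [0, 0, 0, 0, 0, 4, -228]; [0, 0, 0, 0, 0, 0, 7]] (rows listed top to bottom)


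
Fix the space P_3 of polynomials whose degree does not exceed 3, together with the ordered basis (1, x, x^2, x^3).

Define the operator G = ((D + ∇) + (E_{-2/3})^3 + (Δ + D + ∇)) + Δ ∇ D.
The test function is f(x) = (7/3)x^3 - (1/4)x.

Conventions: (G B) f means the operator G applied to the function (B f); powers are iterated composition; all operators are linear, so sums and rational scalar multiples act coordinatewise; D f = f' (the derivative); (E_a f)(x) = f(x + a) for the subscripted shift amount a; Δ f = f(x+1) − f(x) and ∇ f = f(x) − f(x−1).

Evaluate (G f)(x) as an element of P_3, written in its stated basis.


g(x) = (7/3)x^3 + 21x^2 + (83/4)x + 19/12

D f = 7x^2 - 1/4
∇ f = 7x^2 - 7x + 25/12
(D + ∇) f = 14x^2 - 7x + 11/6
E_{-2/3} f = (7/3)x^3 - (14/3)x^2 + (103/36)x - 85/162
E_{-2/3} E_{-2/3} f = (7/3)x^3 - (28/3)x^2 + (439/36)x - 421/81
E_{-2/3} E_{-2/3} E_{-2/3} f = (7/3)x^3 - 14x^2 + (111/4)x - 109/6
Δ f = 7x^2 + 7x + 25/12
D f = 7x^2 - 1/4
∇ f = 7x^2 - 7x + 25/12
(Δ + D + ∇) f = 21x^2 + 47/12
((D + ∇) + (E_{-2/3})^3 + (Δ + D + ∇)) f = (7/3)x^3 + 21x^2 + (83/4)x - 149/12
D f = 7x^2 - 1/4
∇ D f = 14x - 7
Δ ∇ D f = 14
(((D + ∇) + (E_{-2/3})^3 + (Δ + D + ∇)) + Δ ∇ D) f = (7/3)x^3 + 21x^2 + (83/4)x + 19/12


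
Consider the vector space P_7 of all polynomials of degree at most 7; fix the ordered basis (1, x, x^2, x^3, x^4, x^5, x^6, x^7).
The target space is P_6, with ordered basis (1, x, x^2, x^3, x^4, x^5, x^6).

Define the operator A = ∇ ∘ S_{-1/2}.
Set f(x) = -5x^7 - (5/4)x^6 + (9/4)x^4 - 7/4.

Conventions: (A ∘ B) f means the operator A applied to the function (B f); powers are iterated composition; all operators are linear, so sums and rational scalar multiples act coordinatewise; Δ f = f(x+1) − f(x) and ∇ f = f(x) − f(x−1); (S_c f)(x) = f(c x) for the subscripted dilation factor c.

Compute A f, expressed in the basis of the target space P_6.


S_{-1/2} f = (5/128)x^7 - (5/256)x^6 + (9/64)x^4 - 7/4
∇ S_{-1/2} f = (35/128)x^6 - (15/16)x^5 + (425/256)x^4 - (153/128)x^3 + (69/256)x^2 + (11/64)x - 21/256

g(x) = (35/128)x^6 - (15/16)x^5 + (425/256)x^4 - (153/128)x^3 + (69/256)x^2 + (11/64)x - 21/256


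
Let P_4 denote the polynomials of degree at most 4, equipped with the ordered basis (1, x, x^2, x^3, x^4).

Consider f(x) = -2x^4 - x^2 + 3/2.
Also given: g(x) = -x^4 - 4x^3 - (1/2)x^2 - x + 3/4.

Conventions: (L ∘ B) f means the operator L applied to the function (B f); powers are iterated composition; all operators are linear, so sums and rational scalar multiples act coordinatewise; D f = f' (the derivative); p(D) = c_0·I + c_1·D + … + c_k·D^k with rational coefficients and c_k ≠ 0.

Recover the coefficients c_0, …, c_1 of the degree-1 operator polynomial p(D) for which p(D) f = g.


p(D) = (1/2)·I + (1/2)·D, i.e. c_0 = 1/2, c_1 = 1/2

D^0 f = -2x^4 - x^2 + 3/2
D^1 f = -8x^3 - 2x
matching coefficients of g against c_0 f + c_1 Df + … from the top degree down determines the c_i
solution: c_0 = 1/2, c_1 = 1/2


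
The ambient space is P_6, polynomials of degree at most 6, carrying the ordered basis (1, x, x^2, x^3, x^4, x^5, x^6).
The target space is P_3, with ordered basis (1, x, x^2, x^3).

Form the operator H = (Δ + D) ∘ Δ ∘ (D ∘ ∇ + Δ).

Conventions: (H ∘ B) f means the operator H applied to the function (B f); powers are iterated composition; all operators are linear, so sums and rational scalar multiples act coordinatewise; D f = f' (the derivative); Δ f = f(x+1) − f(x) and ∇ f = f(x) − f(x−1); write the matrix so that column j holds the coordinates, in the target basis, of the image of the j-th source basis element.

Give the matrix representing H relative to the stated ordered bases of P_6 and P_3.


image of 1: 0
image of x: 0
image of x^2: 0
image of x^3: 12
image of x^4: 48x + 108
image of x^5: 120x^2 + 540x + 280
image of x^6: 240x^3 + 1620x^2 + 1680x + 960
each image's coordinates form column j of the matrix

the matrix is [[0, 0, 0, 12, 108, 280, 960]; [0, 0, 0, 0, 48, 540, 1680]; [0, 0, 0, 0, 0, 120, 1620]; [0, 0, 0, 0, 0, 0, 240]] (rows listed top to bottom)


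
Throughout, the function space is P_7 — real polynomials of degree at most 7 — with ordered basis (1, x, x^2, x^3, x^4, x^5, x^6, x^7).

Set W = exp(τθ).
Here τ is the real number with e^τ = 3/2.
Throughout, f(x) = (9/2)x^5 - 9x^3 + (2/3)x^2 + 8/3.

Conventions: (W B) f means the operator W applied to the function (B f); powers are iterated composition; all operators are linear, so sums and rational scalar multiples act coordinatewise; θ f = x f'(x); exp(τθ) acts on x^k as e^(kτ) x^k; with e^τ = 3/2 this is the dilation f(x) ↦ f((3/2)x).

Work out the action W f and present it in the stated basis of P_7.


exp(τθ) x^k = e^(kτ) x^k; with e^τ = 3/2 this sends x^k to (3/2)^k x^k
x^2 ↦ 9/4 x^2
x^3 ↦ 27/8 x^3
x^5 ↦ 243/32 x^5
applying this coordinatewise to f: exp(τθ) f = (2187/64)x^5 - (243/8)x^3 + (3/2)x^2 + 8/3

the image equals g(x) = (2187/64)x^5 - (243/8)x^3 + (3/2)x^2 + 8/3


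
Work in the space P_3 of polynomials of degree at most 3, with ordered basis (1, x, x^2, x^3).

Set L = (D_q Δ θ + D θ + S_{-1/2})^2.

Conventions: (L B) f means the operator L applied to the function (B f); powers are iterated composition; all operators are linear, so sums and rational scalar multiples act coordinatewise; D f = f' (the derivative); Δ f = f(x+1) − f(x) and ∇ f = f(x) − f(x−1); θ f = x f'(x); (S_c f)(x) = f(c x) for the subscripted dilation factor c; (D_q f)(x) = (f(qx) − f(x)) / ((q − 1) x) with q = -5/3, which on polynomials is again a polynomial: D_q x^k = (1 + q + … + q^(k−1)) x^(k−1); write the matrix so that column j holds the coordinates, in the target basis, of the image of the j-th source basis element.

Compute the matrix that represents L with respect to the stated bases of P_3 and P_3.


the matrix is [[1, 1/2, 9, 303/8]; [0, 1/4, -1, 159/4]; [0, 0, 1/16, 9/8]; [0, 0, 0, 1/64]] (rows listed top to bottom)

image of 1: 1
image of x: (1/4)x + 1/2
image of x^2: (1/16)x^2 - x + 9
image of x^3: (1/64)x^3 + (9/8)x^2 + (159/4)x + 303/8
each image's coordinates form column j of the matrix


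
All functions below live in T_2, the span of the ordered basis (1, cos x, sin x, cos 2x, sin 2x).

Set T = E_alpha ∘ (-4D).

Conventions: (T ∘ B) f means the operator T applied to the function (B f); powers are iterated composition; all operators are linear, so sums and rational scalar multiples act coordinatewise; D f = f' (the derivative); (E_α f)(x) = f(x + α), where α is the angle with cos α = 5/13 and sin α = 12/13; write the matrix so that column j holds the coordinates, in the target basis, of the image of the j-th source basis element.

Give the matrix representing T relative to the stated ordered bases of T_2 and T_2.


image of 1: 0
image of cos x: (48/13)cos x + (20/13)sin x
image of sin x: -(20/13)cos x + (48/13)sin x
image of cos 2x: (960/169)cos 2x - (952/169)sin 2x
image of sin 2x: (952/169)cos 2x + (960/169)sin 2x
each image's coordinates form column j of the matrix

the matrix is [[0, 0, 0, 0, 0]; [0, 48/13, -20/13, 0, 0]; [0, 20/13, 48/13, 0, 0]; [0, 0, 0, 960/169, 952/169]; [0, 0, 0, -952/169, 960/169]] (rows listed top to bottom)


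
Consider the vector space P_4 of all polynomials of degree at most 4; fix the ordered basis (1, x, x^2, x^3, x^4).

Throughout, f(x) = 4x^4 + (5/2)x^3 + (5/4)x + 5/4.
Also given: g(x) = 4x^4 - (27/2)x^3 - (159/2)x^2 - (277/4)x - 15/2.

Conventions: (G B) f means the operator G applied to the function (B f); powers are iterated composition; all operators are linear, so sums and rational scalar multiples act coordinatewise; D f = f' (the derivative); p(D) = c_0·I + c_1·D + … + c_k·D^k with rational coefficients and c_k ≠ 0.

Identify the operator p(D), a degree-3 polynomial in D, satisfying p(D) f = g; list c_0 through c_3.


p(D) = I − D − (3/2)·D^2 − (1/2)·D^3, i.e. c_0 = 1, c_1 = -1, c_2 = -3/2, c_3 = -1/2

D^0 f = 4x^4 + (5/2)x^3 + (5/4)x + 5/4
D^1 f = 16x^3 + (15/2)x^2 + 5/4
D^2 f = 48x^2 + 15x
D^3 f = 96x + 15
matching coefficients of g against c_0 f + c_1 Df + … from the top degree down determines the c_i
solution: c_0 = 1, c_1 = -1, c_2 = -3/2, c_3 = -1/2


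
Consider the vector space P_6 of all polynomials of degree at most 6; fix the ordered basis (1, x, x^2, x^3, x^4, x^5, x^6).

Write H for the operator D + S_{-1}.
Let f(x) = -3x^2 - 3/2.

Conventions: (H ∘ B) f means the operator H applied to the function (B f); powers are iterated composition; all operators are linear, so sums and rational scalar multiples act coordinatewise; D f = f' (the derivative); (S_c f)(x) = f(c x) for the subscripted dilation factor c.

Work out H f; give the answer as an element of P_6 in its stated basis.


the result is g(x) = -3x^2 - 6x - 3/2

D f = -6x
S_{-1} f = -3x^2 - 3/2
(D + S_{-1}) f = -3x^2 - 6x - 3/2


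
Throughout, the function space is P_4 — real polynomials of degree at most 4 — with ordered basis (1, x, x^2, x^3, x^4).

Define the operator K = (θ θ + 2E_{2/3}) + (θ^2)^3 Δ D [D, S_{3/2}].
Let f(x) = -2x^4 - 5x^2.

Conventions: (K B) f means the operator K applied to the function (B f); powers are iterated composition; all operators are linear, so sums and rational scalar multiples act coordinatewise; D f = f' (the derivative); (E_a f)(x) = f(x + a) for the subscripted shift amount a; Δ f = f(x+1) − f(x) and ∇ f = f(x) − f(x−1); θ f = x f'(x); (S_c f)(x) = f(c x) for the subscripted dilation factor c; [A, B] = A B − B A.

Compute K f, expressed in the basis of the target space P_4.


the result is g(x) = -36x^4 - (32/3)x^3 - (122/3)x^2 - (2675/27)x - 424/81

θ f = -8x^4 - 10x^2
θ θ f = -32x^4 - 20x^2
E_{2/3} f = -2x^4 - (16/3)x^3 - (31/3)x^2 - (244/27)x - 212/81
(2E_{2/3}) f = -4x^4 - (32/3)x^3 - (62/3)x^2 - (488/27)x - 424/81
(θ θ + 2E_{2/3}) f = -36x^4 - (32/3)x^3 - (122/3)x^2 - (488/27)x - 424/81
S_{3/2} f = -(81/8)x^4 - (45/4)x^2
D S_{3/2} f = -(81/2)x^3 - (45/2)x
D f = -8x^3 - 10x
S_{3/2} D f = -27x^3 - 15x
[D, S_{3/2}] f = -(27/2)x^3 - (15/2)x
D [D, S_{3/2}] f = -(81/2)x^2 - 15/2
Δ D [D, S_{3/2}] f = -81x - 81/2
θ (Δ D [D, S_{3/2}]) f = -81x
θ θ (Δ D [D, S_{3/2}]) f = -81x
θ θ^2 (Δ D [D, S_{3/2}]) f = -81x
θ θ θ^2 (Δ D [D, S_{3/2}]) f = -81x
θ θ^2 θ^2 (Δ D [D, S_{3/2}]) f = -81x
θ θ θ^2 θ^2 (Δ D [D, S_{3/2}]) f = -81x
((θ θ + 2E_{2/3}) + (θ^2)^3 Δ D [D, S_{3/2}]) f = -36x^4 - (32/3)x^3 - (122/3)x^2 - (2675/27)x - 424/81


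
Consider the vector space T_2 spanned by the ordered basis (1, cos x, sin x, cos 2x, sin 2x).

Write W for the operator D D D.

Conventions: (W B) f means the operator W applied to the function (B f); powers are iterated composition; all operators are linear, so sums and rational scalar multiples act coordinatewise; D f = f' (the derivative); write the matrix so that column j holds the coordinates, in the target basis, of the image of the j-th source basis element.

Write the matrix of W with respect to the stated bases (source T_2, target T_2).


image of 1: 0
image of cos x: sin x
image of sin x: -cos x
image of cos 2x: 8sin 2x
image of sin 2x: -8cos 2x
each image's coordinates form column j of the matrix

the matrix is [[0, 0, 0, 0, 0]; [0, 0, -1, 0, 0]; [0, 1, 0, 0, 0]; [0, 0, 0, 0, -8]; [0, 0, 0, 8, 0]] (rows listed top to bottom)


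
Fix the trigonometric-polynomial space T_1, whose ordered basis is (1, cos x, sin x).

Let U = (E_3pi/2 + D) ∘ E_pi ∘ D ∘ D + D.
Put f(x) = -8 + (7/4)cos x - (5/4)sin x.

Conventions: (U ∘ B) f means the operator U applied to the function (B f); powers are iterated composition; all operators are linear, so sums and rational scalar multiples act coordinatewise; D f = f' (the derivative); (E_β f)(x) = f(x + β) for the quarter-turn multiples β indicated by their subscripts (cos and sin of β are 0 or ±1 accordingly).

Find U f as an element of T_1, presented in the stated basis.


the result is g(x) = -(5/4)cos x - (7/4)sin x

D f = -(5/4)cos x - (7/4)sin x
D D f = -(7/4)cos x + (5/4)sin x
E_pi D D f = (7/4)cos x - (5/4)sin x
E_3pi/2 (E_pi ∘ D ∘ D) f = (5/4)cos x + (7/4)sin x
D (E_pi ∘ D ∘ D) f = -(5/4)cos x - (7/4)sin x
(E_3pi/2 + D) (E_pi ∘ D ∘ D) f = 0
D f = -(5/4)cos x - (7/4)sin x
((E_3pi/2 + D) ∘ E_pi ∘ D ∘ D + D) f = -(5/4)cos x - (7/4)sin x


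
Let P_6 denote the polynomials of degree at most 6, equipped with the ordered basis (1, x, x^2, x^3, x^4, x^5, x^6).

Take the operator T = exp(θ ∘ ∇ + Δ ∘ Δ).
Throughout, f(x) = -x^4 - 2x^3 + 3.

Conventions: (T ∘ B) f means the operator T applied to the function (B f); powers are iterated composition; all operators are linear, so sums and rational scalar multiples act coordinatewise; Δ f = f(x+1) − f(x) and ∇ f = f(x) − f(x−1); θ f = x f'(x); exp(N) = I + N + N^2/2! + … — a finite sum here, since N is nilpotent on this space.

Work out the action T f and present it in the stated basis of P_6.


order-1 term: -12x^3 - 12x^2 - 34x - 26
order-2 term: -36x^2 - 30x - 48
order-3 term: -24x - 24
the series for exp(θ ∘ ∇ + Δ ∘ Δ) f terminates at order 3
exp(θ ∘ ∇ + Δ ∘ Δ) f = -x^4 - 14x^3 - 48x^2 - 88x - 95

g(x) = -x^4 - 14x^3 - 48x^2 - 88x - 95


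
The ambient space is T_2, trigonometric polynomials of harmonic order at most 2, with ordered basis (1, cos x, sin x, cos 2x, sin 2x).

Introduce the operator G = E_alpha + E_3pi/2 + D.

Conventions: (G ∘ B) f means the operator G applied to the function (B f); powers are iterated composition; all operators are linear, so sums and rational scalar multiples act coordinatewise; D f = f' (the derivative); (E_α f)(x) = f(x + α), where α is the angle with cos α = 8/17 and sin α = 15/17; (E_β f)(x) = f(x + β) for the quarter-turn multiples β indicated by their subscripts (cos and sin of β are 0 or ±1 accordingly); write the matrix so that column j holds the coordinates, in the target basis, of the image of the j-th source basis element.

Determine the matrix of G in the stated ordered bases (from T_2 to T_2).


the matrix is [[2, 0, 0, 0, 0]; [0, 8/17, 15/17, 0, 0]; [0, -15/17, 8/17, 0, 0]; [0, 0, 0, -450/289, 818/289]; [0, 0, 0, -818/289, -450/289]] (rows listed top to bottom)

image of 1: 2
image of cos x: (8/17)cos x - (15/17)sin x
image of sin x: (15/17)cos x + (8/17)sin x
image of cos 2x: -(450/289)cos 2x - (818/289)sin 2x
image of sin 2x: (818/289)cos 2x - (450/289)sin 2x
each image's coordinates form column j of the matrix


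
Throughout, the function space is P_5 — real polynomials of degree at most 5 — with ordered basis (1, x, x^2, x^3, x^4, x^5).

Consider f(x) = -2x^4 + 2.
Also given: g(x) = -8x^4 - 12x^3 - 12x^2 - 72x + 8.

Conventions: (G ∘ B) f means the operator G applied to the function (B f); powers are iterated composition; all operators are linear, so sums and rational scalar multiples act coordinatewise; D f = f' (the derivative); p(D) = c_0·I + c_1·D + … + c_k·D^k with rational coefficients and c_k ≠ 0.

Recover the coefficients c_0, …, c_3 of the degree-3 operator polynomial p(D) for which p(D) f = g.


D^0 f = -2x^4 + 2
D^1 f = -8x^3
D^2 f = -24x^2
D^3 f = -48x
matching coefficients of g against c_0 f + c_1 Df + … from the top degree down determines the c_i
solution: c_0 = 4, c_1 = 3/2, c_2 = 1/2, c_3 = 3/2

p(D) = 4·I + (3/2)·D + (1/2)·D^2 + (3/2)·D^3, i.e. c_0 = 4, c_1 = 3/2, c_2 = 1/2, c_3 = 3/2


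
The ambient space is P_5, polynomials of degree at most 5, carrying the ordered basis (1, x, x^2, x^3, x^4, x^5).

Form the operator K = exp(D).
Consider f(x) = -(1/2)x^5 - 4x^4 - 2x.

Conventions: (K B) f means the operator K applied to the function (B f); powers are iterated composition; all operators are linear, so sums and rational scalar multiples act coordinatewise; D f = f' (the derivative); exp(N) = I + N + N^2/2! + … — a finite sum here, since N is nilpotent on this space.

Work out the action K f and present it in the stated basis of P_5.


order-1 term: -(5/2)x^4 - 16x^3 - 2
order-2 term: -5x^3 - 24x^2
order-3 term: -5x^2 - 16x
order-4 term: -(5/2)x - 4
order-5 term: -1/2
the series for exp(D) f terminates at order 5
exp(D) f = -(1/2)x^5 - (13/2)x^4 - 21x^3 - 29x^2 - (41/2)x - 13/2

the result is g(x) = -(1/2)x^5 - (13/2)x^4 - 21x^3 - 29x^2 - (41/2)x - 13/2


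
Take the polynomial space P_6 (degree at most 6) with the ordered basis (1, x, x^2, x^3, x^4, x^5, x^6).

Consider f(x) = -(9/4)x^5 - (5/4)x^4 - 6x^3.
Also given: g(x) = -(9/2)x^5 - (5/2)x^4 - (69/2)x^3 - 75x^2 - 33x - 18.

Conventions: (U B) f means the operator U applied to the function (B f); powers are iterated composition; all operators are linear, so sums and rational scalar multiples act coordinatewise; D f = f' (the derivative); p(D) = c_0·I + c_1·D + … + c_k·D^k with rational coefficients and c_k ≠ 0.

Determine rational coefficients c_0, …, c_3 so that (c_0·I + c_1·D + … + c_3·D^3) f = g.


D^0 f = -(9/4)x^5 - (5/4)x^4 - 6x^3
D^1 f = -(45/4)x^4 - 5x^3 - 18x^2
D^2 f = -45x^3 - 15x^2 - 36x
D^3 f = -135x^2 - 30x - 36
matching coefficients of g against c_0 f + c_1 Df + … from the top degree down determines the c_i
solution: c_0 = 2, c_1 = 0, c_2 = 1/2, c_3 = 1/2

p(D) = 2·I + (1/2)·D^2 + (1/2)·D^3, i.e. c_0 = 2, c_1 = 0, c_2 = 1/2, c_3 = 1/2


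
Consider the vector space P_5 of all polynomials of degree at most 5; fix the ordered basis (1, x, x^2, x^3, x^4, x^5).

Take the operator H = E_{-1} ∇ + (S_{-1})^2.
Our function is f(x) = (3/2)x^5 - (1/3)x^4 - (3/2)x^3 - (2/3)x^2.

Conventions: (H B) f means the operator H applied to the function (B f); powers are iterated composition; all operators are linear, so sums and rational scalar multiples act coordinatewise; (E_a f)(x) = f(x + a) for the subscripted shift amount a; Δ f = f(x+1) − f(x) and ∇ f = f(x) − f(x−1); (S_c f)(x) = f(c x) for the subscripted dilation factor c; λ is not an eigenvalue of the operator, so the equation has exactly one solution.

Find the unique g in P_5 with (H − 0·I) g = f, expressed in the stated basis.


write g with unknown coordinates in the stated basis and equate coefficients in (H − 0·I) g = f
solving from the highest basis element down gives g = (3/2)x^5 - (47/6)x^4 + (449/6)x^3 - (2827/6)x^2 + (5843/3)x - 4049
check: H g = (3/2)x^5 - (1/3)x^4 - (3/2)x^3 - (2/3)x^2
so H g − 0·g = (3/2)x^5 - (1/3)x^4 - (3/2)x^3 - (2/3)x^2 = f ✓

g(x) = (3/2)x^5 - (47/6)x^4 + (449/6)x^3 - (2827/6)x^2 + (5843/3)x - 4049


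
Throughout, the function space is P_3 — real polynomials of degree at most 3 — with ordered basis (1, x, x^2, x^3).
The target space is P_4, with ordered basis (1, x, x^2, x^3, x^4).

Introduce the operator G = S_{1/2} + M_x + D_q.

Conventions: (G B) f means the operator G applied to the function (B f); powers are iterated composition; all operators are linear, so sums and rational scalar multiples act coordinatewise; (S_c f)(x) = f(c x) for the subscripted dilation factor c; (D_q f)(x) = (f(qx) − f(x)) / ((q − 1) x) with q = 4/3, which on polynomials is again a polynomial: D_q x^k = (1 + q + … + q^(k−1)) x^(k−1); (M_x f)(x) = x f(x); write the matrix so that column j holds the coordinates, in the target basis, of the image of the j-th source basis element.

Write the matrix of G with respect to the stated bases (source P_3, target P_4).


the matrix is [[1, 1, 0, 0]; [1, 1/2, 7/3, 0]; [0, 1, 1/4, 37/9]; [0, 0, 1, 1/8]; [0, 0, 0, 1]] (rows listed top to bottom)

image of 1: x + 1
image of x: x^2 + (1/2)x + 1
image of x^2: x^3 + (1/4)x^2 + (7/3)x
image of x^3: x^4 + (1/8)x^3 + (37/9)x^2
each image's coordinates form column j of the matrix


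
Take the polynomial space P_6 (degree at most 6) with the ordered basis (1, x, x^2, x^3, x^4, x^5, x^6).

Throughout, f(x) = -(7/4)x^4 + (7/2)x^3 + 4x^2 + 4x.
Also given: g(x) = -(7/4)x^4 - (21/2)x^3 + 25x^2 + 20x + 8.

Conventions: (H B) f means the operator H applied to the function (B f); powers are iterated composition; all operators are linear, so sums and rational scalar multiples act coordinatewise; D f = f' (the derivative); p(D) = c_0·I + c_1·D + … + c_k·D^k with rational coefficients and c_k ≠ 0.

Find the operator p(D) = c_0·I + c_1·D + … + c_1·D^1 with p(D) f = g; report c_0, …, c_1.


c_0 = 1, c_1 = 2

D^0 f = -(7/4)x^4 + (7/2)x^3 + 4x^2 + 4x
D^1 f = -7x^3 + (21/2)x^2 + 8x + 4
matching coefficients of g against c_0 f + c_1 Df + … from the top degree down determines the c_i
solution: c_0 = 1, c_1 = 2


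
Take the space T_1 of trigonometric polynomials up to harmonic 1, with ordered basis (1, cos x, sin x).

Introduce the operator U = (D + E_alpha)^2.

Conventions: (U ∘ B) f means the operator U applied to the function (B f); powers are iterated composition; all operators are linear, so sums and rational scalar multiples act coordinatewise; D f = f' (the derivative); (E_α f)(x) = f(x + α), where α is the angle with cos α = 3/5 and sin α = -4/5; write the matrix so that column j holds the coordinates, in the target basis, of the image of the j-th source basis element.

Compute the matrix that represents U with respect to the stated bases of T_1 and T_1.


the matrix is [[1, 0, 0]; [0, 8/25, 6/25]; [0, -6/25, 8/25]] (rows listed top to bottom)

image of 1: 1
image of cos x: (8/25)cos x - (6/25)sin x
image of sin x: (6/25)cos x + (8/25)sin x
each image's coordinates form column j of the matrix


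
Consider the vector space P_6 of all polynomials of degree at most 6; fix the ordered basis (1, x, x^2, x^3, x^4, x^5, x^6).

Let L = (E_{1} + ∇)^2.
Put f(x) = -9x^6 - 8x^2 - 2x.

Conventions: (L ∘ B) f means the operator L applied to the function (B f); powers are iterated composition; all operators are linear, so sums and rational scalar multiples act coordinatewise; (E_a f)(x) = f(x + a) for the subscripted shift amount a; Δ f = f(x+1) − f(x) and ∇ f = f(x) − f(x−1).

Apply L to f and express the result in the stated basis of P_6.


E_{1} f = -9x^6 - 54x^5 - 135x^4 - 180x^3 - 143x^2 - 72x - 19
∇ f = -54x^5 + 135x^4 - 180x^3 + 135x^2 - 70x + 15
(E_{1} + ∇) f = -9x^6 - 108x^5 - 360x^3 - 8x^2 - 142x - 4
E_{1} (E_{1} + ∇) f = -9x^6 - 162x^5 - 675x^4 - 1620x^3 - 2303x^2 - 1832x - 631
∇ (E_{1} + ∇) f = -54x^5 - 405x^4 + 900x^3 - 2025x^2 + 1550x - 593
(E_{1} + ∇) (E_{1} + ∇) f = -9x^6 - 216x^5 - 1080x^4 - 720x^3 - 4328x^2 - 282x - 1224

the result is g(x) = -9x^6 - 216x^5 - 1080x^4 - 720x^3 - 4328x^2 - 282x - 1224


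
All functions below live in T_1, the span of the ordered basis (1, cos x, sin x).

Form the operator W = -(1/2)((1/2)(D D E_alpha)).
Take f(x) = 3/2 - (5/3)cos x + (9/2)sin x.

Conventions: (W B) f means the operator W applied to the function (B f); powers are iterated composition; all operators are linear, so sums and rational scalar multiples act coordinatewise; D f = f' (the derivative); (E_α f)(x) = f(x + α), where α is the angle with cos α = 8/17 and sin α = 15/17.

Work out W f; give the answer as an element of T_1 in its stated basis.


the image equals g(x) = (325/408)cos x + (61/68)sin x

E_alpha f = 3/2 + (325/102)cos x + (61/17)sin x
D E_alpha f = (61/17)cos x - (325/102)sin x
D D E_alpha f = -(325/102)cos x - (61/17)sin x
((1/2)(D D E_alpha)) f = -(325/204)cos x - (61/34)sin x
(-(1/2)((1/2)(D D E_alpha))) f = (325/408)cos x + (61/68)sin x


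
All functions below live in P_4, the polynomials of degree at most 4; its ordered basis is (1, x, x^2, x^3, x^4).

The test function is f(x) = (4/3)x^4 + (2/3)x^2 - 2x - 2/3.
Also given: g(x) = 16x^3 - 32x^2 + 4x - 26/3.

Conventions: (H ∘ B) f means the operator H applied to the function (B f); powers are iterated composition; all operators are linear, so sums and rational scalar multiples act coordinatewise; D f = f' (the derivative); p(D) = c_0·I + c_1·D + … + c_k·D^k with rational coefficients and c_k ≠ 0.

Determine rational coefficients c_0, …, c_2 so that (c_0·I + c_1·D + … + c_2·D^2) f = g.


D^0 f = (4/3)x^4 + (2/3)x^2 - 2x - 2/3
D^1 f = (16/3)x^3 + (4/3)x - 2
D^2 f = 16x^2 + 4/3
matching coefficients of g against c_0 f + c_1 Df + … from the top degree down determines the c_i
solution: c_0 = 0, c_1 = 3, c_2 = -2

p(D) = 3·D − 2·D^2, i.e. c_0 = 0, c_1 = 3, c_2 = -2


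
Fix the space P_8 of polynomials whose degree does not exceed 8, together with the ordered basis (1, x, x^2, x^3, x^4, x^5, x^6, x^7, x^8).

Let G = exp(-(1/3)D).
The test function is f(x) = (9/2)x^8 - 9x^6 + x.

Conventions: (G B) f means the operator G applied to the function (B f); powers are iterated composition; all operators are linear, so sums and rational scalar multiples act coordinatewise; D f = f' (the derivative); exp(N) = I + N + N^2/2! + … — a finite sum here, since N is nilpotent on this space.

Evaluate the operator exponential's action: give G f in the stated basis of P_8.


g(x) = (9/2)x^8 - 12x^7 + 5x^6 + (26/3)x^5 - (100/9)x^4 + (152/27)x^3 - (121/81)x^2 + (293/243)x - 503/1458

order-1 term: -12x^7 + 18x^5 - 1/3
order-2 term: 14x^6 - 15x^4
order-3 term: -(28/3)x^5 + (20/3)x^3
order-4 term: (35/9)x^4 - (5/3)x^2
order-5 term: -(28/27)x^3 + (2/9)x
order-6 term: (14/81)x^2 - 1/81
order-7 term: -(4/243)x
order-8 term: 1/1458
the series for exp(-(1/3)D) f terminates at order 8
exp(-(1/3)D) f = (9/2)x^8 - 12x^7 + 5x^6 + (26/3)x^5 - (100/9)x^4 + (152/27)x^3 - (121/81)x^2 + (293/243)x - 503/1458


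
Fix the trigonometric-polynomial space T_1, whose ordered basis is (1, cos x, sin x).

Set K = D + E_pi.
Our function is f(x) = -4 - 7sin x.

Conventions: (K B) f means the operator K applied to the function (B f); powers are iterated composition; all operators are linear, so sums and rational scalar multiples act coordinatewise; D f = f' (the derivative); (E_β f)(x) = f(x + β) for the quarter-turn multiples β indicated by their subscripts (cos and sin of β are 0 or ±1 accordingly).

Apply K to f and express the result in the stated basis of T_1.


the image equals g(x) = -4 - 7cos x + 7sin x

D f = -7cos x
E_pi f = -4 + 7sin x
(D + E_pi) f = -4 - 7cos x + 7sin x


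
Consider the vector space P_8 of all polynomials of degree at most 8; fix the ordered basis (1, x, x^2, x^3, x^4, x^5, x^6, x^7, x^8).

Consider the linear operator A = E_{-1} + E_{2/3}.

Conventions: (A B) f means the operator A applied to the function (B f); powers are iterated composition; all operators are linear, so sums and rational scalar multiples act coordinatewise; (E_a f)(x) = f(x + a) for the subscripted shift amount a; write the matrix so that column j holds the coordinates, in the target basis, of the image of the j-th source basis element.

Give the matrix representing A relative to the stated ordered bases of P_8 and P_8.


image of 1: 2
image of x: 2x - 1/3
image of x^2: 2x^2 - (2/3)x + 13/9
image of x^3: 2x^3 - x^2 + (13/3)x - 19/27
image of x^4: 2x^4 - (4/3)x^3 + (26/3)x^2 - (76/27)x + 97/81
image of x^5: 2x^5 - (5/3)x^4 + (130/9)x^3 - (190/27)x^2 + (485/81)x - 211/243
image of x^6: 2x^6 - 2x^5 + (65/3)x^4 - (380/27)x^3 + (485/27)x^2 - (422/81)x + 793/729
image of x^7: 2x^7 - (7/3)x^6 + (91/3)x^5 - (665/27)x^4 + (3395/81)x^3 - (1477/81)x^2 + (5551/729)x - 2059/2187
image of x^8: 2x^8 - (8/3)x^7 + (364/9)x^6 - (1064/27)x^5 + (6790/81)x^4 - (11816/243)x^3 + (22204/729)x^2 - (16472/2187)x + 6817/6561
each image's coordinates form column j of the matrix

the matrix is [[2, -1/3, 13/9, -19/27, 97/81, -211/243, 793/729, -2059/2187, 6817/6561]; [0, 2, -2/3, 13/3, -76/27, 485/81, -422/81, 5551/729, -16472/2187]; [0, 0, 2, -1, 26/3, -190/27, 485/27, -1477/81, 22204/729]; [0, 0, 0, 2, -4/3, 130/9, -380/27, 3395/81, -11816/243]; [0, 0, 0, 0, 2, -5/3, 65/3, -665/27, 6790/81]; [0, 0, 0, 0, 0, 2, -2, 91/3, -1064/27]; [0, 0, 0, 0, 0, 0, 2, -7/3, 364/9]; [0, 0, 0, 0, 0, 0, 0, 2, -8/3]; [0, 0, 0, 0, 0, 0, 0, 0, 2]] (rows listed top to bottom)
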